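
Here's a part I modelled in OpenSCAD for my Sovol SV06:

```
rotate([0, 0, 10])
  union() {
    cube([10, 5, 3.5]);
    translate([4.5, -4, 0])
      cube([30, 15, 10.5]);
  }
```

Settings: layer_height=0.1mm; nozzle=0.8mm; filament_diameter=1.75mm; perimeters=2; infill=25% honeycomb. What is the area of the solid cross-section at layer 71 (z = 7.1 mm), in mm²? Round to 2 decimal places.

450.00 mm²

At z = 7.1 mm: the cube is absent (z outside [0, 3.5]); the cube at (4.5, -4) is present — its section is the full 30×15 rectangle (area 450.00 mm²); Taking the union: only the 30×15 cube at (4.5, -4) is present, so the union is just that shape — area = 450.00 mm²; (whole slice rotated 10° about Z — lengths, areas and connectivity unchanged). Overall, the cross-section is a single solid region. Net area = 450.00 mm².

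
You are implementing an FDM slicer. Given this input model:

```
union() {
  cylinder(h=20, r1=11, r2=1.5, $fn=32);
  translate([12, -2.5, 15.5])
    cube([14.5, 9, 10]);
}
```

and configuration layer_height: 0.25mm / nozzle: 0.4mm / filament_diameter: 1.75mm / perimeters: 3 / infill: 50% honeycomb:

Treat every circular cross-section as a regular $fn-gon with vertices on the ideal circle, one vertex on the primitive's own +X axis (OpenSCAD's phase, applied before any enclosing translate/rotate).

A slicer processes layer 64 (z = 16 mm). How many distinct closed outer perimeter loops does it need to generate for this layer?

At z = 16 mm: the cone contributes a regular 32-gon of circumradius 3.400 (interpolated between r1=11 and r2=1.5 at t=0.800); the cube at (12, -2.5) is present — its section is the full 14.5×9 rectangle; Taking the union: the 2 present regions are separate (no shared area or edge), so areas and boundary lengths simply add and each stays a separate island — 2 connected regions. The result has 2 disconnected regions.

2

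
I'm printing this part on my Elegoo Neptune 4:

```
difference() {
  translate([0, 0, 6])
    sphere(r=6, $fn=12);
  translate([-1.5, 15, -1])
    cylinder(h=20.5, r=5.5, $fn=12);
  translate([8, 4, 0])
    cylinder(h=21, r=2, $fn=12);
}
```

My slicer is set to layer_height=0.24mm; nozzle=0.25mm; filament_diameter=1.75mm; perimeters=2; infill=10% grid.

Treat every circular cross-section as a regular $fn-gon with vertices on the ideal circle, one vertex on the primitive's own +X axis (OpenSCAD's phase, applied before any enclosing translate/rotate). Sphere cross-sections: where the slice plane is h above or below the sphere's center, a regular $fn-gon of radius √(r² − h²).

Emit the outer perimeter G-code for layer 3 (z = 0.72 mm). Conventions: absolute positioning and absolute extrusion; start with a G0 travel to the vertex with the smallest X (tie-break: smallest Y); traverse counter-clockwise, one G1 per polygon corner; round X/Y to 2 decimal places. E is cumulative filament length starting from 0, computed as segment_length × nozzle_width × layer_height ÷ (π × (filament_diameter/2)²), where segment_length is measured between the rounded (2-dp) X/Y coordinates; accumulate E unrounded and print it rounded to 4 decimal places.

At z = 0.72 mm: the r=6 sphere slices to a regular 12-gon of circumradius 2.850 (√(r²−h²) with h=5.28 from center); the r=5.5 cylinder at (-1.5, 15) gives a regular 12-gon of circumradius 5.5 (constant along its height); the r=2 cylinder at (8, 4) contributes a regular 12-gon of circumradius 2; After the difference (first − rest): starting from the r=6 sphere, the r=5.5 cylinder at (-1.5, 15) misses the remaining region (no effect); the r=2 cylinder at (8, 4) misses the remaining region (no effect) — 1 connected region. The outline is a single polygon with 12 vertices. Extrusion per mm of travel: 0.25 × 0.24 / (π × 0.875²) = 0.024945. Accumulating E over each segment gives final E = 0.4415.

G0 X-2.85 Y0.00 Z0.72
G1 X-2.47 Y-1.42 E0.0367
G1 X-1.42 Y-2.47 E0.0737
G1 X0.00 Y-2.85 E0.1104
G1 X1.42 Y-2.47 E0.1470
G1 X2.47 Y-1.42 E0.1841
G1 X2.85 Y0.00 E0.2208
G1 X2.47 Y1.42 E0.2574
G1 X1.42 Y2.47 E0.2945
G1 X0.00 Y2.85 E0.3311
G1 X-1.42 Y2.47 E0.3678
G1 X-2.47 Y1.42 E0.4048
G1 X-2.85 Y0.00 E0.4415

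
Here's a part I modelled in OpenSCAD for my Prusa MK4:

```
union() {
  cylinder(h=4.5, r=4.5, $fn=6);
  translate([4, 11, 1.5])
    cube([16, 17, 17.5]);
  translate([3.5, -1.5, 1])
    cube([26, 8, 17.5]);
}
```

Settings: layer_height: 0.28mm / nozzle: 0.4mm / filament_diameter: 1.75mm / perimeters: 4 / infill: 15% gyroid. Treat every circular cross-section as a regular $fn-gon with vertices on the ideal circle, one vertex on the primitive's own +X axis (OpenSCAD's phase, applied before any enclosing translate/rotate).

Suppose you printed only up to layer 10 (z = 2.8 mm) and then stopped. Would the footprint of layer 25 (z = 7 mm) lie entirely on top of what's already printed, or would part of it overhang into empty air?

entirely on top

Compare the two slices. At z = 2.8: the r=4.5 cylinder contributes a regular 6-gon of circumradius 4.5 (area = (6/2)·4.500²·sin(360°/6) = 52.61 mm²); the 16×17 cube at (4, 11) contributes its full rectangle (area 272.00 mm²); the 26×8 cube at (3.5, -1.5) contributes its full rectangle (area 208.00 mm²); Combining (union): the regions partially overlap — summed areas 532.61 mm² minus the doubly-counted overlap 1.72 mm² gives 530.89 mm² — area = 530.89 mm². At z = 7: the cylinder is absent (z outside [0, 4.5]); the cube at (4, 11) (footprint 16×17) is included at this height (area 272.00 mm²); the 26×8 cube at (3.5, -1.5) contributes its full rectangle (area 208.00 mm²); Taking the union: the 2 present regions are separate (no shared area or edge), so areas and boundary lengths simply add and each stays a separate island — area = 480.00 mm². Checking containment: the cross-section at z = 7 is a subset of the cross-section at z = 2.8.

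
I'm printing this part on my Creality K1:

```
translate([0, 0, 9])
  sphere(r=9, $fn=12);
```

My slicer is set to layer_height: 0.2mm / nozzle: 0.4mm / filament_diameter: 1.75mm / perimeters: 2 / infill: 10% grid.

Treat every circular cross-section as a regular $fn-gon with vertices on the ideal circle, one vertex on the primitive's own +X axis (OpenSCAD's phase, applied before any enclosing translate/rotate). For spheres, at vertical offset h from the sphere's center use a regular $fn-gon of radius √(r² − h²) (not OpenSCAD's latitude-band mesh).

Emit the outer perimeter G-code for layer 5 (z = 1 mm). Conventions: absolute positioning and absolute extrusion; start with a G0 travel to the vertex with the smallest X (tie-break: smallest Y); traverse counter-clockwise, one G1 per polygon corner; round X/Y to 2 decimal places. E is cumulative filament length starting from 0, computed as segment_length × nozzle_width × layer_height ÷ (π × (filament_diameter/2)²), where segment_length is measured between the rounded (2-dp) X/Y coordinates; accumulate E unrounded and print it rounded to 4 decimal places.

G0 X-4.12 Y0.00 Z1.00
G1 X-3.57 Y-2.06 E0.0709
G1 X-2.06 Y-3.57 E0.1419
G1 X0.00 Y-4.12 E0.2129
G1 X2.06 Y-3.57 E0.2838
G1 X3.57 Y-2.06 E0.3548
G1 X4.12 Y0.00 E0.4257
G1 X3.57 Y2.06 E0.4966
G1 X2.06 Y3.57 E0.5677
G1 X0.00 Y4.12 E0.6386
G1 X-2.06 Y3.57 E0.7095
G1 X-3.57 Y2.06 E0.7805
G1 X-4.12 Y0.00 E0.8514

At z = 1 mm: the r=9 sphere contributes a regular 12-gon of circumradius √(9²−8²) = 4.123. The outline is a single polygon with 12 vertices. Extrusion per mm of travel: 0.4 × 0.2 / (π × 0.875²) = 0.033260. Accumulating E over each segment gives final E = 0.8514.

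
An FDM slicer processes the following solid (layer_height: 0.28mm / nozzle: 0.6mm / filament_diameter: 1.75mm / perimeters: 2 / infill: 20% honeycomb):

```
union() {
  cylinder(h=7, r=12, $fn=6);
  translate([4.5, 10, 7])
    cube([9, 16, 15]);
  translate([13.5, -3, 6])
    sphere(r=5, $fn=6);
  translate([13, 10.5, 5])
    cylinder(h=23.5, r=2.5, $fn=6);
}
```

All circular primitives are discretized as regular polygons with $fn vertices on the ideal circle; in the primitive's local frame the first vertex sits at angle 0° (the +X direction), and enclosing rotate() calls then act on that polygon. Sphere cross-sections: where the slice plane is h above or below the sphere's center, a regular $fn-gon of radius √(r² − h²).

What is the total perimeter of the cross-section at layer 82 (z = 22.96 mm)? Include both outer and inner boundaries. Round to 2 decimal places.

At z = 22.96 mm: the cylinder is not intersected at this z (z outside [0, 7]); the cube at (4.5, 10) does not reach this height (z outside [7, 22]); the sphere at (13.5, -3) is not intersected at this z (|z−center|=16.960 > r=5); the r=2.5 cylinder at (13, 10.5) gives a regular 6-gon of circumradius 2.5 (constant along its height) (perimeter = 2·6·2.500·sin(180°/6) = 15.00 mm); Combining (union): only the r=2.5 cylinder at (13, 10.5) is present, so the union is just that shape — boundary = 15.00 mm. Overall, the cross-section is a single solid region. Total boundary length (outer) = 15.00 mm.

15.00 mm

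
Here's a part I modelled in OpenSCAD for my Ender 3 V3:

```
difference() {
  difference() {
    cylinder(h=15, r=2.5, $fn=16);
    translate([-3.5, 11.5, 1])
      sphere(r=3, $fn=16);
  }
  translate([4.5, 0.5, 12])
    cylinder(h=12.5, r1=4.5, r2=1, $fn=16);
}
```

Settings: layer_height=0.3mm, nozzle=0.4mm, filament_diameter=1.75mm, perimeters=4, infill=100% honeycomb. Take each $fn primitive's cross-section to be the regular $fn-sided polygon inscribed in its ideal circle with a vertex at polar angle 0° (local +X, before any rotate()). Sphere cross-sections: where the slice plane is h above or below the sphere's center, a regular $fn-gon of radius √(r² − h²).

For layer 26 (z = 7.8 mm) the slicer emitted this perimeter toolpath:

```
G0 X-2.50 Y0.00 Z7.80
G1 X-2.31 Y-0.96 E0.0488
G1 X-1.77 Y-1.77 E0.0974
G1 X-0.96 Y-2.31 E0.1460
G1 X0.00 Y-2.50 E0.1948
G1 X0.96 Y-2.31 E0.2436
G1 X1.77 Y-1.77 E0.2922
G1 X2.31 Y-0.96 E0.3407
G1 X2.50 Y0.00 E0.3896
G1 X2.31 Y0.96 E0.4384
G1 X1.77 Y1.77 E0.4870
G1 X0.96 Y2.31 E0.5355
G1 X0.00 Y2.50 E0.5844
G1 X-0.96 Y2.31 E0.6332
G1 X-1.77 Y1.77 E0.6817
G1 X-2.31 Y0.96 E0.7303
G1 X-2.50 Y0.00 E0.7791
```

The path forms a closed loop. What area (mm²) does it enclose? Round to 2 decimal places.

19.16 mm²

Apply the shoelace formula to the sequence of (X, Y) vertices; enclosed area = 19.16 mm².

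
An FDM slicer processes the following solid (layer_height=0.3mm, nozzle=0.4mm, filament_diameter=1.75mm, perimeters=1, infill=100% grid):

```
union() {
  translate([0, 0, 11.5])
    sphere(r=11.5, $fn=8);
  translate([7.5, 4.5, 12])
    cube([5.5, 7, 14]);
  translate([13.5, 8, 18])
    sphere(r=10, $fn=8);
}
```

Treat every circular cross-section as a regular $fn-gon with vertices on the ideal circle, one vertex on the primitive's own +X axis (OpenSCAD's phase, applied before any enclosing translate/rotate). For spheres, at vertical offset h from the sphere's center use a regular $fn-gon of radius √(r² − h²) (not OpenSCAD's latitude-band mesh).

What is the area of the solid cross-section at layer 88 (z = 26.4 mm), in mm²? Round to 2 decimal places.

At z = 26.4 mm: the sphere is not intersected at this z (|z−center|=14.900 > r=11.5); the cube at (7.5, 4.5) is not intersected at this z (z outside [12, 26]); the sphere at (13.5, 8): section is a regular 8-gon, circumradius = √(r²−h²) = √(10²−8.4²) = 5.426 (area = (8/2)·5.426²·sin(360°/8) = 83.27 mm²); Combining (union): only the r=10 sphere at (13.5, 8) is present, so the union is just that shape — area = 83.27 mm². Overall, the cross-section is a single solid region. Net area = 83.27 mm².

83.27 mm²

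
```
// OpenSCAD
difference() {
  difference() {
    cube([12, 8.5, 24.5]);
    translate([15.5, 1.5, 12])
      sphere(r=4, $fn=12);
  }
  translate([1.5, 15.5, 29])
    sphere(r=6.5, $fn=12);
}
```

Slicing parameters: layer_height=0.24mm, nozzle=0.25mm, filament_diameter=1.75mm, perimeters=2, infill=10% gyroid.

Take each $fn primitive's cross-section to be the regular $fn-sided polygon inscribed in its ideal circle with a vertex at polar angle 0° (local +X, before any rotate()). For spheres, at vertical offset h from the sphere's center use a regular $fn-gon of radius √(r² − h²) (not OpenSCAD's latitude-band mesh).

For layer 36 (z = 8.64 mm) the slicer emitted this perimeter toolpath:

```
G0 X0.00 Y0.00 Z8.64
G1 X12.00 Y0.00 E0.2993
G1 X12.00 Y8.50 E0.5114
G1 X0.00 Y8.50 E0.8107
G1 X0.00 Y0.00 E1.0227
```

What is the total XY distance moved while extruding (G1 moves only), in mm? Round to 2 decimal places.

41.00 mm

Sum the Euclidean lengths of each G1 segment: total = 41.00 mm.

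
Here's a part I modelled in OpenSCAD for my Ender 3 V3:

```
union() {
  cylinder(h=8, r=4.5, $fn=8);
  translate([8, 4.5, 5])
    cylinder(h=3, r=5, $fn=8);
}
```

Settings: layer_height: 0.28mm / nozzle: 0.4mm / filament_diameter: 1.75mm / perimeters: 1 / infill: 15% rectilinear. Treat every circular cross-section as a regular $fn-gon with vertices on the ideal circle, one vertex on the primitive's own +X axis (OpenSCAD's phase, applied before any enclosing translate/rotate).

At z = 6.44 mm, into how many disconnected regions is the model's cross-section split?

At z = 6.44 mm: the cylinder: section is a regular 8-gon, circumradius r=4.5; the r=5 cylinder at (8, 4.5) contributes a regular 8-gon of circumradius 5; Combining (union): the 2 present regions are separate (no shared area or edge), so areas and boundary lengths simply add and each stays a separate island — 2 connected regions. The result has 2 disconnected regions.

2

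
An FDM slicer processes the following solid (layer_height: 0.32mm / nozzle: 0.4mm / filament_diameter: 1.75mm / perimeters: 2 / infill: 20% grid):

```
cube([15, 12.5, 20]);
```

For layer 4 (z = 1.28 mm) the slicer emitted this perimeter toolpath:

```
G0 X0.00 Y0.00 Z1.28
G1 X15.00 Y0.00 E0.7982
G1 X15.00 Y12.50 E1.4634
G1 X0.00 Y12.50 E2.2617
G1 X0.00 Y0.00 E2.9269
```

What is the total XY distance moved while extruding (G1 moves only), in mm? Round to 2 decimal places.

Sum the Euclidean lengths of each G1 segment: total = 55.00 mm.

55.00 mm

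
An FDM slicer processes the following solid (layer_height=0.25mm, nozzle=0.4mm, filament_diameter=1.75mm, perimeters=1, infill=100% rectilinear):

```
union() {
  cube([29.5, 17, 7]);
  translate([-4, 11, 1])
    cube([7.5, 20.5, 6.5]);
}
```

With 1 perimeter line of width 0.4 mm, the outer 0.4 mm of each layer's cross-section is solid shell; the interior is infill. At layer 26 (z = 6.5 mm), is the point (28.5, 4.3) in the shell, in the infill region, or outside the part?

At z = 6.5 mm: the 29.5×17 cube contributes its full rectangle; the cube at (-4, 11) (footprint 7.5×20.5) is included at this height; Merging all regions: the regions partially overlap (shared area 21.00 mm²), so overlapping operands fuse into one piece — 1 connected region. Overall, the cross-section is a single solid region. The nearest boundary edge runs (29.50, 17.00)→(29.50, 0.00); distance from the point to it = 1.00 mm. The point is inside the cross-section and 1.00 mm from the nearest boundary — more than the 0.4 mm shell width (1 × 0.4), so it's in the infill interior.

infill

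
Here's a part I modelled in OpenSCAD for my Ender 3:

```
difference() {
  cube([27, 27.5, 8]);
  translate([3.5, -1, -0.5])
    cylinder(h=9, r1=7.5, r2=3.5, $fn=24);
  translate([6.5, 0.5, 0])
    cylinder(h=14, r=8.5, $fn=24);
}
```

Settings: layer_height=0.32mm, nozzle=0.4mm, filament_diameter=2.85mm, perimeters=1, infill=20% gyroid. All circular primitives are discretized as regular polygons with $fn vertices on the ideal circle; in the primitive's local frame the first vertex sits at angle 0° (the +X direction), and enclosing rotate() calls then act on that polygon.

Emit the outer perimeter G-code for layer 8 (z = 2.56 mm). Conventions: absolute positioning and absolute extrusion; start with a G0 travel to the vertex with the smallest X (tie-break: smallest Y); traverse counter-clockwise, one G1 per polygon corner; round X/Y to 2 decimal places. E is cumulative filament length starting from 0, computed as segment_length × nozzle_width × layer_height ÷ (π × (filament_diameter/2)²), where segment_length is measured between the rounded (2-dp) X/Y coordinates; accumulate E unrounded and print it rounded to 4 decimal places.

G0 X0.00 Y5.87 Z2.56
G1 X0.49 Y6.51 E0.0162
G1 X2.25 Y7.86 E0.0607
G1 X4.30 Y8.71 E0.1052
G1 X6.50 Y9.00 E0.1497
G1 X8.70 Y8.71 E0.1943
G1 X10.75 Y7.86 E0.2388
G1 X12.51 Y6.51 E0.2833
G1 X13.86 Y4.75 E0.3278
G1 X14.71 Y2.70 E0.3723
G1 X15.00 Y0.50 E0.4168
G1 X14.93 Y0.00 E0.4270
G1 X27.00 Y0.00 E0.6692
G1 X27.00 Y27.50 E1.2209
G1 X0.00 Y27.50 E1.7627
G1 X0.00 Y5.87 E2.1967

At z = 2.56 mm: the cube is present — its section is the full 27×27.5 rectangle; the cone at (3.5, -1): at t=0.340 of its height the radius interpolates to r₁+(r₂−r₁)t = 6.140, giving a regular 24-gon of that circumradius; the r=8.5 cylinder at (6.5, 0.5) gives a regular 24-gon of circumradius 8.5 (constant along its height); Subtracting the remaining from the first: starting from the 27×27.5 cube, the cone at (3.5, -1) partially overlaps it — only the 39.83 mm² overlap (of its 117.09 mm²) is removed, clipping the outline; the r=8.5 cylinder at (6.5, 0.5) partially overlaps it — only the 72.65 mm² overlap (of its 224.40 mm²) is removed, clipping the outline — 1 connected region. The outline is a single polygon with 15 vertices. Extrusion per mm of travel: 0.4 × 0.32 / (π × 1.425²) = 0.020065. Accumulating E over each segment gives final E = 2.1967.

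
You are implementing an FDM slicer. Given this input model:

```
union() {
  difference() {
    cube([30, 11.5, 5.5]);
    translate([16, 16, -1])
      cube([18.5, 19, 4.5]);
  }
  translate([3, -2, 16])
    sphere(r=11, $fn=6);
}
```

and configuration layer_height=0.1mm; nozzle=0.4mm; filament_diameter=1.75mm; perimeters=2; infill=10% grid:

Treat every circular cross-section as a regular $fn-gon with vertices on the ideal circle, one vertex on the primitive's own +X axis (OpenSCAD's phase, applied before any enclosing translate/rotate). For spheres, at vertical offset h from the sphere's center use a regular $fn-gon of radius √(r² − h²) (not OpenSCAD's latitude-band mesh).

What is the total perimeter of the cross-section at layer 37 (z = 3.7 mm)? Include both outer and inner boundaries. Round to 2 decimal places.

83.00 mm

At z = 3.7 mm: the 30×11.5 cube contributes its full rectangle (perimeter 83.00 mm); the cube at (16, 16) does not reach this height (z outside [-1, 3.5]); Subtracting the remaining from the first: none of the subtracted shapes is present at this height, so the 30×11.5 cube is unchanged — boundary = 83.00 mm; the sphere at (3, -2) is not intersected at this z (|z−center|=12.300 > r=11); Merging all regions: only the result so far is present, so the union is just that shape — boundary = 83.00 mm. Overall, the cross-section is a single solid region. Total boundary length (outer) = 83.00 mm.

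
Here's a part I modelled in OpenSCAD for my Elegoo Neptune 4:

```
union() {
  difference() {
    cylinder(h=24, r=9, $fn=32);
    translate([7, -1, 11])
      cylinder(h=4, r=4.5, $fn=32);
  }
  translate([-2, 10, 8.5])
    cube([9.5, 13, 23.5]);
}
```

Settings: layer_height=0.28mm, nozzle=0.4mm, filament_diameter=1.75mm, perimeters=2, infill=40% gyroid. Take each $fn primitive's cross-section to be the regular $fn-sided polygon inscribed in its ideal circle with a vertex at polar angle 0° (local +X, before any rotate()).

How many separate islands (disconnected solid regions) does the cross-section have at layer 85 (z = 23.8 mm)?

At z = 23.8 mm: the r=9 cylinder contributes a regular 32-gon of circumradius 9; the cylinder at (7, -1) does not reach this height (z outside [11, 15]); Taking the first minus the rest: none of the subtracted shapes is present at this height, so the r=9 cylinder is unchanged — 1 connected region; the cube at (-2, 10) (footprint 9.5×13) is included at this height; Combining (union): the 2 present regions are separate (no shared area or edge), so areas and boundary lengths simply add and each stays a separate island — 2 connected regions. Overall, the cross-section has 2 separate islands. Island count = 2.

2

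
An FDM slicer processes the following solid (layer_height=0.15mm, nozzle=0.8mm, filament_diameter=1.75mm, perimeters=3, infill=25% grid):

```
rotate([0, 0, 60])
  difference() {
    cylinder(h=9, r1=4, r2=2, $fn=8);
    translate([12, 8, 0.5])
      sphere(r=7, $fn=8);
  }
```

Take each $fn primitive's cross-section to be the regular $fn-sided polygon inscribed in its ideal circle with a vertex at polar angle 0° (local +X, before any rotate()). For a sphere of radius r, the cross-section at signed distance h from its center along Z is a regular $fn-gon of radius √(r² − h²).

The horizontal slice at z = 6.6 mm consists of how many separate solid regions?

1

At z = 6.6 mm: the cone contributes a regular 8-gon of circumradius 2.533 (interpolated between r1=4 and r2=2 at t=0.733); the sphere at (12, 8): section is a regular 8-gon, circumradius = √(r²−h²) = √(7²−6.1²) = 3.434; Subtracting the remaining from the first: starting from the cone, the r=7 sphere at (12, 8) misses the remaining region (no effect) — 1 connected region; (whole slice rotated 60° about Z — lengths, areas and connectivity unchanged). The result has 1 disconnected region.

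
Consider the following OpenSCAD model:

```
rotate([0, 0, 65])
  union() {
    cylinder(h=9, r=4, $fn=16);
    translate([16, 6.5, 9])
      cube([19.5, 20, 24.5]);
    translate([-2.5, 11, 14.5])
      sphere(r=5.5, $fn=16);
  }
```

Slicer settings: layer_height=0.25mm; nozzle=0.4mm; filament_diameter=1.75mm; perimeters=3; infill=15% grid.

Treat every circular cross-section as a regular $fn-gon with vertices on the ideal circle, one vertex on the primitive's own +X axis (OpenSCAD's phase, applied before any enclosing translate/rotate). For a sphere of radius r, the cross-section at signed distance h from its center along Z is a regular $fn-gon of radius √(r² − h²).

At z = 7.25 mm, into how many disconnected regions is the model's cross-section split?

1

At z = 7.25 mm: the r=4 cylinder gives a regular 16-gon of circumradius 4 (constant along its height); the cube at (16, 6.5) is not intersected at this z (z outside [9, 33.5]); the sphere at (-2.5, 11) is absent (|z−center|=7.250 > r=5.5); Combining (union): only the r=4 cylinder is present, so the union is just that shape — 1 connected region; (whole slice rotated 65° about Z — lengths, areas and connectivity unchanged). The result has 1 disconnected region.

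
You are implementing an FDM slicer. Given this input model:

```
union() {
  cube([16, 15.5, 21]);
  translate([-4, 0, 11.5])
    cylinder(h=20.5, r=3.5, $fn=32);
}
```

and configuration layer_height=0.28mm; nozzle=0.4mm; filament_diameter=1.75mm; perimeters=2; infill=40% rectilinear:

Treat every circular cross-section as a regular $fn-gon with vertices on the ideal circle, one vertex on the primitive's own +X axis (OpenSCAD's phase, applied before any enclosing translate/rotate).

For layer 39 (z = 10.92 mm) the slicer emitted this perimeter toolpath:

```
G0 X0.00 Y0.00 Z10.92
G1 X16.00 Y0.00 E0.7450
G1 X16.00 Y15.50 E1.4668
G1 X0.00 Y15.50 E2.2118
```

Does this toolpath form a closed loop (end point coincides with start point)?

Start point (G0): (0.00, 0.00). End point (last G1): the path does not return to the start — open.

no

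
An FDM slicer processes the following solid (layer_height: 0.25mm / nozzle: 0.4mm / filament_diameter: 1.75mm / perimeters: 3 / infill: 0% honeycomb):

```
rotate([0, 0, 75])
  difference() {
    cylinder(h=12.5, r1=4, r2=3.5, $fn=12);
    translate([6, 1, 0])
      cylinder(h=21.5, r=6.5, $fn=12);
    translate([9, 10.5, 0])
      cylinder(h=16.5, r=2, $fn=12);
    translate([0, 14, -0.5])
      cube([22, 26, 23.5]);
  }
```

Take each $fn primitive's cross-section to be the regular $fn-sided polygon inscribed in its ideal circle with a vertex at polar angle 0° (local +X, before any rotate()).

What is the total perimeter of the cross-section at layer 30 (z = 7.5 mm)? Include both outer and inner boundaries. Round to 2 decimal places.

At z = 7.5 mm: the cone: at t=0.600 of its height the radius interpolates to r₁+(r₂−r₁)t = 3.700, giving a regular 12-gon of that circumradius (perimeter = 2·12·3.700·sin(180°/12) = 22.98 mm); the cylinder at (6, 1): section is a regular 12-gon, circumradius r=6.5 (perimeter = 2·12·6.500·sin(180°/12) = 40.38 mm); the cylinder at (9, 10.5): section is a regular 12-gon, circumradius r=2 (perimeter = 2·12·2.000·sin(180°/12) = 12.42 mm); the cube at (0, 14) (footprint 22×26) is included at this height (perimeter 96.00 mm); Taking the first minus the rest: starting from the cone, the r=6.5 cylinder at (6, 1) partially overlaps it — only the 19.89 mm² overlap (of its 126.75 mm²) is removed, clipping the outline; the r=2 cylinder at (9, 10.5) misses the remaining region (no effect); the 22×26 cube at (0, 14) misses the remaining region (no effect) — boundary = 20.80 mm; (rotated 75° about Z; rotation is an isometry so areas/perimeters/island counts are preserved). Overall, the cross-section is a single solid region. Total boundary length (outer) = 20.80 mm.

20.80 mm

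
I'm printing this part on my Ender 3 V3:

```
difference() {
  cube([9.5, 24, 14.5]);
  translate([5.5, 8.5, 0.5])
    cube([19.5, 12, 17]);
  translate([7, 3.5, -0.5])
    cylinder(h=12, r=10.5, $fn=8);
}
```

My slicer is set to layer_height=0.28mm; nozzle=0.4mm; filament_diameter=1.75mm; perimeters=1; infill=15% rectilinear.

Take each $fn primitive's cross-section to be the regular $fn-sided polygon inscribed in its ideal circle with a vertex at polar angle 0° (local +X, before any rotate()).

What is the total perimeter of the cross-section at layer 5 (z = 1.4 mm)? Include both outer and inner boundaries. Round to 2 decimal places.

At z = 1.4 mm: the cube (footprint 9.5×24) is included at this height (perimeter 67.00 mm); the cube at (5.5, 8.5) is present — its section is the full 19.5×12 rectangle (perimeter 63.00 mm); the r=10.5 cylinder at (7, 3.5) contributes a regular 8-gon of circumradius 10.5 (perimeter = 2·8·10.500·sin(180°/8) = 64.29 mm); Subtracting the remaining from the first: starting from the 9.5×24 cube, the 19.5×12 cube at (5.5, 8.5) partially overlaps it — only the 48.00 mm² overlap (of its 234.00 mm²) is removed, clipping the outline; the r=10.5 cylinder at (7, 3.5) partially overlaps it — only the 101.32 mm² overlap (of its 311.83 mm²) is removed, clipping the outline — boundary = 42.97 mm. Overall, the cross-section is a single solid region. Total boundary length (outer) = 42.97 mm.

42.97 mm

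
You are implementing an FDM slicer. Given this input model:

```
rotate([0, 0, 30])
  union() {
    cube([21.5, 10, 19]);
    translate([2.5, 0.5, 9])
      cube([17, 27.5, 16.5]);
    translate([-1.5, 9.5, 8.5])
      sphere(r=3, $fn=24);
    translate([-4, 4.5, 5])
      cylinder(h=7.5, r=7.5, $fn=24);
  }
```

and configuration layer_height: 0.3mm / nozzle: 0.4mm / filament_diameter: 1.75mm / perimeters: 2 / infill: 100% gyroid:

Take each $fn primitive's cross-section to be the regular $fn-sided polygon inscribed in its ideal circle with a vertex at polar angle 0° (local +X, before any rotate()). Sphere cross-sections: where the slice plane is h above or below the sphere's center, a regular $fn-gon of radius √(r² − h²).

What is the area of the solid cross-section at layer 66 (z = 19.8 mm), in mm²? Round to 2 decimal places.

467.50 mm²

At z = 19.8 mm: the cube is absent (z outside [0, 19]); the cube at (2.5, 0.5) is present — its section is the full 17×27.5 rectangle (area 467.50 mm²); the sphere at (-1.5, 9.5) is absent (|z−center|=11.300 > r=3); the cylinder at (-4, 4.5) does not reach this height (z outside [5, 12.5]); Merging all regions: only the 17×27.5 cube at (2.5, 0.5) is present, so the union is just that shape — area = 467.50 mm²; (whole slice rotated 30° about Z — lengths, areas and connectivity unchanged). Overall, the cross-section is a single solid region. Net area = 467.50 mm².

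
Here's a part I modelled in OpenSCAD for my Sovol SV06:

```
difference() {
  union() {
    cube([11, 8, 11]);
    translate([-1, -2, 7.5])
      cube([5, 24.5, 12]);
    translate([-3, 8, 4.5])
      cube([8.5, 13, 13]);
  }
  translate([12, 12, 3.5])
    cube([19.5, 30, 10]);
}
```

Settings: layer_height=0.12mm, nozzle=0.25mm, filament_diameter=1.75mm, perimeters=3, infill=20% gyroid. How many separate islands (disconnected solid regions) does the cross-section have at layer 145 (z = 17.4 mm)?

1

At z = 17.4 mm: the cube is absent (z outside [0, 11]); the cube at (-1, -2) (footprint 5×24.5) is included at this height; the cube at (-3, 8) is present — its section is the full 8.5×13 rectangle; Combining (union): the regions partially overlap (shared area 65.00 mm²), so overlapping operands fuse into one piece — 1 connected region; the cube at (12, 12) does not reach this height (z outside [3.5, 13.5]); Taking the first minus the rest: none of the subtracted shapes is present at this height, so that combined region is unchanged — 1 connected region. Overall, the cross-section is a single solid region. Island count = 1.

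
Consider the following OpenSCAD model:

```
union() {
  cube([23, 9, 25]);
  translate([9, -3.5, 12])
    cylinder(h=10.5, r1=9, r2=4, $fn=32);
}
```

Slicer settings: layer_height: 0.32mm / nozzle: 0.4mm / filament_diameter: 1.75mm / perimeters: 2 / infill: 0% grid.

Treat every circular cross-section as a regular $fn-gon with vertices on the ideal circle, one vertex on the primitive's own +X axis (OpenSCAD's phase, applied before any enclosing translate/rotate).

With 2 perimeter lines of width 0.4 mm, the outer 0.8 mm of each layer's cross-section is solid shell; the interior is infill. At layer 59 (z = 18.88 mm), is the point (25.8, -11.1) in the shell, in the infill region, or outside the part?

outside

At z = 18.88 mm: the cube (footprint 23×9) is included at this height; the cone at (9, -3.5) contributes a regular 32-gon of circumradius 5.724 (interpolated between r1=9 and r2=4 at t=0.655); Merging all regions: the regions partially overlap (shared area 13.86 mm²), so overlapping operands fuse into one piece — 1 connected region. Overall, the cross-section is a single solid region. The nearest boundary edge runs (23.00, 9.00)→(23.00, 0.00); distance from the point to it = 11.45 mm. The point is not inside any of the regions above, so it lies outside the cross-section (11.45 mm from the nearest boundary).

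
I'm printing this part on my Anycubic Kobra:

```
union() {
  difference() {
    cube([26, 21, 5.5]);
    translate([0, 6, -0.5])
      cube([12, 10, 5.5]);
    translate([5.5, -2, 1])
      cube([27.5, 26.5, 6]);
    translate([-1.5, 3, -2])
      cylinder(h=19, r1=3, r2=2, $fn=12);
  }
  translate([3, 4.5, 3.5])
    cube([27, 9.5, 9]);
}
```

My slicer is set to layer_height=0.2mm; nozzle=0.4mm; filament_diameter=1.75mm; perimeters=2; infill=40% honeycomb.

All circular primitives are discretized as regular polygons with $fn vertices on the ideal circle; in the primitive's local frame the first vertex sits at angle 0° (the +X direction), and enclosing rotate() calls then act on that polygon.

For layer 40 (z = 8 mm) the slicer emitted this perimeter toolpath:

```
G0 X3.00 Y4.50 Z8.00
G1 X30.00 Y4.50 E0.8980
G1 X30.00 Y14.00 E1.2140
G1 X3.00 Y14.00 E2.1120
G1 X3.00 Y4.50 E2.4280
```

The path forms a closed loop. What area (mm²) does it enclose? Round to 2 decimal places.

Apply the shoelace formula to the sequence of (X, Y) vertices; enclosed area = 256.50 mm².

256.50 mm²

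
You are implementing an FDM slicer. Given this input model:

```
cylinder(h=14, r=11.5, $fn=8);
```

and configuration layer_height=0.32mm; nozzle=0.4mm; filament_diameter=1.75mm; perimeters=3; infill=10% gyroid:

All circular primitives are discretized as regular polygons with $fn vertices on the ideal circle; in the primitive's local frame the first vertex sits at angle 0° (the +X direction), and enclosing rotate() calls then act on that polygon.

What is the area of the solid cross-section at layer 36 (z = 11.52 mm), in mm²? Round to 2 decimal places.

At z = 11.52 mm: the cylinder: section is a regular 8-gon, circumradius r=11.5 (area = (8/2)·11.500²·sin(360°/8) = 374.06 mm²). Overall, the cross-section is a single solid region. Net area = 374.06 mm².

374.06 mm²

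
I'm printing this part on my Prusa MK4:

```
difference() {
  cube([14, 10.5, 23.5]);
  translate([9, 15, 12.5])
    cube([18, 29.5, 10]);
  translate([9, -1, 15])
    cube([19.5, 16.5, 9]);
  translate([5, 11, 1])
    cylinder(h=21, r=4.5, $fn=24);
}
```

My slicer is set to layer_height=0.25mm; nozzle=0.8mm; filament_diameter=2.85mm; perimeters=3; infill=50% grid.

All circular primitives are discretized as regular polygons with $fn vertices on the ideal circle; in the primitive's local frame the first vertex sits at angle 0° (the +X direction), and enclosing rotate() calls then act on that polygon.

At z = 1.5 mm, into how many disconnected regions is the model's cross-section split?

1

At z = 1.5 mm: the cube (footprint 14×10.5) is included at this height; the cube at (9, 15) is absent (z outside [12.5, 22.5]); the cube at (9, -1) is not intersected at this z (z outside [15, 24]); the r=4.5 cylinder at (5, 11) gives a regular 24-gon of circumradius 4.5 (constant along its height); After the difference (first − rest): starting from the 14×10.5 cube, the r=4.5 cylinder at (5, 11) partially overlaps it — only the 26.98 mm² overlap (of its 62.89 mm²) is removed, clipping the outline — 1 connected region. The result has 1 disconnected region.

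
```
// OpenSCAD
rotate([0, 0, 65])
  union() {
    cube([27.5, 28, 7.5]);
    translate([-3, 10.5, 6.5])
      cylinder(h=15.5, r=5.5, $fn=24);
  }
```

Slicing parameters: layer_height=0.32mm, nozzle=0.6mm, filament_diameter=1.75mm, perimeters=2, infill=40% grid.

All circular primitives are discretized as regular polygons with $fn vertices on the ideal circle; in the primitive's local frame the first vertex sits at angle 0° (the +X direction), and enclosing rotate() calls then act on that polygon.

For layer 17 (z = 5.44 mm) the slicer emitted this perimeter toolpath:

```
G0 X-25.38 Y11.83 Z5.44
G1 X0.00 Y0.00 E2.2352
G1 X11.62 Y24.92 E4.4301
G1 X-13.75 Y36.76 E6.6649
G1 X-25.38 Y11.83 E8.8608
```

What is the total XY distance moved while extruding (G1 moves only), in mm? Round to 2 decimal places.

Sum the Euclidean lengths of each G1 segment: total = 111.00 mm.

111.00 mm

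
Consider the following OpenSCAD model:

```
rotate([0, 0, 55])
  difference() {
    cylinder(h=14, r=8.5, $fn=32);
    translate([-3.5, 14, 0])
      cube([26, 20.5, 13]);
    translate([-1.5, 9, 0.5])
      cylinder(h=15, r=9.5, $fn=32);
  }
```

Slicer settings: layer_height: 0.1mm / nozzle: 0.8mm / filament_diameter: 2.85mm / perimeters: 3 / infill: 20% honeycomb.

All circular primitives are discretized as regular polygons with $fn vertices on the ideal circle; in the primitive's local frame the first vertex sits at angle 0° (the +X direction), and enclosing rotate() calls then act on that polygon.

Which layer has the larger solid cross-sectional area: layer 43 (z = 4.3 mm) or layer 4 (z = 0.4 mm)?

Layer 43 (z = 4.3): the r=8.5 cylinder contributes a regular 32-gon of circumradius 8.5 (area = (32/2)·8.500²·sin(360°/32) = 225.52 mm²); the 26×20.5 cube at (-3.5, 14) contributes its full rectangle (area 533.00 mm²); the r=9.5 cylinder at (-1.5, 9) contributes a regular 32-gon of circumradius 9.5 (area = (32/2)·9.500²·sin(360°/32) = 281.71 mm²); Taking the first minus the rest: starting from the r=8.5 cylinder (225.52 mm²), the 26×20.5 cube at (-3.5, 14) misses the remaining region (no effect); the r=9.5 cylinder at (-1.5, 9) partially overlaps it — only the 96.15 mm² overlap (of its 281.71 mm²) is removed, clipping the outline — area = 129.37 mm²; (whole slice rotated 55° about Z — lengths, areas and connectivity unchanged). So its area = 129.37 mm². Layer 4 (z = 0.4): the r=8.5 cylinder gives a regular 32-gon of circumradius 8.5 (constant along its height) (area = (32/2)·8.500²·sin(360°/32) = 225.52 mm²); the 26×20.5 cube at (-3.5, 14) contributes its full rectangle (area 533.00 mm²); the cylinder at (-1.5, 9) is absent (z outside [0.5, 15.5]); Subtracting the remaining from the first: starting from the r=8.5 cylinder (225.52 mm²), the 26×20.5 cube at (-3.5, 14) misses the remaining region (no effect) — area = 225.52 mm²; (rotated 55° about Z; rotation is an isometry so areas/perimeters/island counts are preserved). So its area = 225.52 mm². Layer 4 is larger (225.52 vs 129.37 mm²).

layer 4 (z = 0.4 mm)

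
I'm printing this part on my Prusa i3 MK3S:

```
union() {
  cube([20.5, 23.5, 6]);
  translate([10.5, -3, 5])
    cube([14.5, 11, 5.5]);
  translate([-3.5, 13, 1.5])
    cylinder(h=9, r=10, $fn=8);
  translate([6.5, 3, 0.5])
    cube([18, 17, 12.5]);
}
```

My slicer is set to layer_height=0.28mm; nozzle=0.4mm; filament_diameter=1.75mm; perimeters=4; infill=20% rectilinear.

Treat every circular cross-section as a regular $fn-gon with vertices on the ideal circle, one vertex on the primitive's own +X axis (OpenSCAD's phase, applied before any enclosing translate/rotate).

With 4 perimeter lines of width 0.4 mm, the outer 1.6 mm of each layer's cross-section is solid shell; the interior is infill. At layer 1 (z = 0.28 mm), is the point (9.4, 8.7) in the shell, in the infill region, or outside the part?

infill

At z = 0.28 mm: the 20.5×23.5 cube contributes its full rectangle; the cube at (10.5, -3) does not reach this height (z outside [5, 10.5]); the cylinder at (-3.5, 13) is absent (z outside [1.5, 10.5]); the cube at (6.5, 3) is not intersected at this z (z outside [0.5, 13]); Taking the union: only the 20.5×23.5 cube is present, so the union is just that shape — 1 connected region. Overall, the cross-section is a single solid region. The nearest boundary edge runs (0.00, 0.00)→(20.50, 0.00); distance from the point to it = 8.70 mm. The point is inside the cross-section and 8.70 mm from the nearest boundary — more than the 1.6 mm shell width (4 × 0.4), so it's in the infill interior.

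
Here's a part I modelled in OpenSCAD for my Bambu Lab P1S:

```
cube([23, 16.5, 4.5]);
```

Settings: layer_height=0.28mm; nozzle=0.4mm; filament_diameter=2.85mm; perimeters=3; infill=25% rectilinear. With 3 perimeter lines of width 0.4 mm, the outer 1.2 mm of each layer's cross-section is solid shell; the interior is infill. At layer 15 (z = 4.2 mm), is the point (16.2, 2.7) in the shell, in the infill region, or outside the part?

At z = 4.2 mm: the cube is present — its section is the full 23×16.5 rectangle. Overall, the cross-section is a single solid region. The nearest boundary edge runs (0.00, 0.00)→(23.00, 0.00); distance from the point to it = 2.70 mm. The point is inside the cross-section and 2.70 mm from the nearest boundary — more than the 1.2 mm shell width (3 × 0.4), so it's in the infill interior.

infill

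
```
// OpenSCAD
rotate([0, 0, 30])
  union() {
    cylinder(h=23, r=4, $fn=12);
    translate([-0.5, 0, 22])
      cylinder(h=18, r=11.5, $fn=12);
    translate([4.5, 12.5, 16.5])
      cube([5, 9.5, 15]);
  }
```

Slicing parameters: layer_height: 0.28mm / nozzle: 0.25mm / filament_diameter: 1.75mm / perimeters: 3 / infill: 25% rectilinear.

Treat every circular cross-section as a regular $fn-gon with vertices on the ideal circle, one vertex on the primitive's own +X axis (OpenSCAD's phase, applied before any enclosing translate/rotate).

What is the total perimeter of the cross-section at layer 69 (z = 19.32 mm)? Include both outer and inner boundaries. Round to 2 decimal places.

53.85 mm

At z = 19.32 mm: the cylinder: section is a regular 12-gon, circumradius r=4 (perimeter = 2·12·4.000·sin(180°/12) = 24.85 mm); the cylinder at (-0.5, 0) is not intersected at this z (z outside [22, 40]); the 5×9.5 cube at (4.5, 12.5) contributes its full rectangle (perimeter 29.00 mm); Merging all regions: the 2 present regions are separate (no shared area or edge), so areas and boundary lengths simply add and each stays a separate island — boundary = 53.85 mm; (rotated 30° about Z; rotation is an isometry so areas/perimeters/island counts are preserved). Overall, the cross-section has 2 separate islands. Total boundary length (outer) = 53.85 mm.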